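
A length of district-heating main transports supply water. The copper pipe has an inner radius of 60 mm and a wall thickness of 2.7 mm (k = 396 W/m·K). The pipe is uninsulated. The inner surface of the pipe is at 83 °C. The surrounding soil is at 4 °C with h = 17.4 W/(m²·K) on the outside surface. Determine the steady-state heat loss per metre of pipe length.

q′ ≈ 541 W/m

For a radial system each layer contributes R = ln(r_out/r_in)/(2πkL); films add R = 1/(hA).
R_copper pipe wall = ln(62.7/60)/(2π×396×1) = 1.769×10^-5 K/W
R_outer film = 1/(h_o·2πr_oL) = 1/(17.4×2π×0.0627×1) = 0.1459 K/W
R_total = 0.1459 K/W
Q = ΔT/R_total = 79/0.1459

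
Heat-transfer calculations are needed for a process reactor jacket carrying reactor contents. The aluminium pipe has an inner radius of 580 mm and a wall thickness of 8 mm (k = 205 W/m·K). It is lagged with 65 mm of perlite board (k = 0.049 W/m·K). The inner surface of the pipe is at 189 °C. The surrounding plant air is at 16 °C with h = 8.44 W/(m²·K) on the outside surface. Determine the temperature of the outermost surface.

T ≈ 29.5 °C

Radial resistances (cylindrical: R_cond = ln(r_o/r_i)/(2πkL), R_conv = 1/(h·2πrL)):
R_aluminium pipe wall = ln(588/580)/(2π×205×1) = 1.064×10^-5 K/W
R_perlite board = ln(653/588)/(2π×0.049×1) = 0.3406 K/W
R_outer film = 1/(h_o·2πr_oL) = 1/(8.44×2π×0.653×1) = 0.02888 K/W
R_total = 0.3694 K/W
Q = ΔT/R_total = 173/0.3694
Q = 468 W/m
T_interface = T_inner − Q·ΣR(inner→interface) = 189 − 468×0.3406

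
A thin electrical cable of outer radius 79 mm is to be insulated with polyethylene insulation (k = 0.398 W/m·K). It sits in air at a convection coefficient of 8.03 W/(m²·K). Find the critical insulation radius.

For a cylinder r_cr = k/h = 0.398/8.03
r_cr = 49.6 mm; since the bare radius (79 mm) is above r_cr, any added insulation will reduce heat loss.

r_cr ≈ 49.6 mm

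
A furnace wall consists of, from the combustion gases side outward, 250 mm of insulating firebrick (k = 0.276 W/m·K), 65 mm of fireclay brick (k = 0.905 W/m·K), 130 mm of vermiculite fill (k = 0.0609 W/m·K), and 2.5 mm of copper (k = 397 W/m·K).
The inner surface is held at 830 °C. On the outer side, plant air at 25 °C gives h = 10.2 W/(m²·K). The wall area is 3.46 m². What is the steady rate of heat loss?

Treating each layer as a thermal resistance in series:
R_insulating firebrick = L/(kA) = 0.25/(0.276×3.46) = 0.2618 K/W
R_fireclay brick = L/(kA) = 0.065/(0.905×3.46) = 0.02076 K/W
R_vermiculite fill = L/(kA) = 0.13/(0.0609×3.46) = 0.6169 K/W
R_copper = L/(kA) = 0.0025/(397×3.46) = 1.82×10^-6 K/W
R_outer film = 1/(h_o·A) = 1/(10.2×3.46) = 0.02834 K/W
R_total = 0.9278 K/W
Q = ΔT / R_total = 805 / 0.9278

Q ≈ 868 W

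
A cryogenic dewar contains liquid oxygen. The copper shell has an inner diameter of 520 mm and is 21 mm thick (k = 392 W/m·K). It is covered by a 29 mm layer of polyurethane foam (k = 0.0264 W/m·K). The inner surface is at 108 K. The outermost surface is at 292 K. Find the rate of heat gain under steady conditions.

Q ≈ 183 W

Each spherical layer contributes R = (1/r_i − 1/r_o)/(4πk):
R_copper shell = (1/0.26 − 1/0.281)/(4π×392) = 5.835×10^-5 K/W
R_polyurethane foam = (1/0.281 − 1/0.31)/(4π×0.0264) = 1.003 K/W
R_total = 1.004 K/W
Q = ΔT/R_total = 184/1.004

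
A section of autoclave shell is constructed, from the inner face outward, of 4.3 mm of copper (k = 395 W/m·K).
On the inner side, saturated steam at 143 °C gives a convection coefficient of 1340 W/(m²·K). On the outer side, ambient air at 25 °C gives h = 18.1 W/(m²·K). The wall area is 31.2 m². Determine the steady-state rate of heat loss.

Q ≈ 65700 W

Model the wall as resistances in series:
R_inner film = 1/(h_i·A) = 1/(1340×31.2) = 2.392×10^-5 K/W
R_copper = L/(kA) = 0.0043/(395×31.2) = 3.489×10^-7 K/W
R_outer film = 1/(h_o·A) = 1/(18.1×31.2) = 0.001771 K/W
R_total = 0.001795 K/W
Q = ΔT / R_total = 118 / 0.001795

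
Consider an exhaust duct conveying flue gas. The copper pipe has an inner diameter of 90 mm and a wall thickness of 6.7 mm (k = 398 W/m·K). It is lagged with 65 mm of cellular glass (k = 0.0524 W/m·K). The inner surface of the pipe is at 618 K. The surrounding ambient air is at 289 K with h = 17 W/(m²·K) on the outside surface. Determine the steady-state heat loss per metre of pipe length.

Treating each annulus and film as a series resistance:
R_copper pipe wall = ln(51.7/45)/(2π×398×1) = 5.55×10^-5 K/W
R_cellular glass = ln(116.7/51.7)/(2π×0.0524×1) = 2.473 K/W
R_outer film = 1/(h_o·2πr_oL) = 1/(17×2π×0.1167×1) = 0.08022 K/W
R_total = 2.553 K/W
Q = ΔT/R_total = 329/2.553

q′ ≈ 129 W/m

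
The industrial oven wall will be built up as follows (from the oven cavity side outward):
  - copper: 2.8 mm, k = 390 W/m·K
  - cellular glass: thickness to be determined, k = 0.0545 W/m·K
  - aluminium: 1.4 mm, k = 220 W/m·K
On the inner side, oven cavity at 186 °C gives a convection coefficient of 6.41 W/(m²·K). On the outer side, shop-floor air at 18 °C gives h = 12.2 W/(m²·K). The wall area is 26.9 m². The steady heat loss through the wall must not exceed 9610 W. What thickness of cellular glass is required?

Model the wall as resistances in series:
R_inner film = 1/(h_i·A) = 1/(6.41×26.9) = 0.005799 K/W
R_copper = L/(kA) = 0.0028/(390×26.9) = 2.669×10^-7 K/W
R_aluminium = L/(kA) = 0.0014/(220×26.9) = 2.366×10^-7 K/W
R_outer film = 1/(h_o·A) = 1/(12.2×26.9) = 0.003047 K/W
Sum of the known resistances R_other = 0.008847 K/W
Required total resistance R_tot = ΔT/Q_allow = 168/9610 = 0.01748 K/W
R_cellular glass = R_tot − R_other = 0.008635 K/W
L = R·k·A = 0.008635×0.0545×26.9

L ≈ 12.7 mm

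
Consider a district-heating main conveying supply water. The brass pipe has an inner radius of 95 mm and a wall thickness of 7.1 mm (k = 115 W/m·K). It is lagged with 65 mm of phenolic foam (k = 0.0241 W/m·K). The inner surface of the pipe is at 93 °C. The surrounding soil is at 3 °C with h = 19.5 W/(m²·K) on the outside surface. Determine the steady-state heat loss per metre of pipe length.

q′ ≈ 27.3 W/m

For a radial system each layer contributes R = ln(r_out/r_in)/(2πkL); films add R = 1/(hA).
R_brass pipe wall = ln(102.1/95)/(2π×115×1) = 9.975×10^-5 K/W
R_phenolic foam = ln(167.1/102.1)/(2π×0.0241×1) = 3.253 K/W
R_outer film = 1/(h_o·2πr_oL) = 1/(19.5×2π×0.1671×1) = 0.04884 K/W
R_total = 3.302 K/W
Q = ΔT/R_total = 90/3.302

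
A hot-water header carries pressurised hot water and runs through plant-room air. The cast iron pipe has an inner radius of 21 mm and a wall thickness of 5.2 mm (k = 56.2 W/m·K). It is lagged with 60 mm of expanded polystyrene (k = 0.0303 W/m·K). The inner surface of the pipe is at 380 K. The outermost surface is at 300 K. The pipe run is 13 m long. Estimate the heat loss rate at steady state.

Q ≈ 166 W

Cylindrical conduction, so R = ln(r₂/r₁)/(2πkL) per layer, in series:
R_cast iron pipe wall = ln(26.2/21)/(2π×56.2×13) = 4.819×10^-5 K/W
R_expanded polystyrene = ln(86.2/26.2)/(2π×0.0303×13) = 0.4812 K/W
R_total = 0.4812 K/W
Q = ΔT/R_total = 80/0.4812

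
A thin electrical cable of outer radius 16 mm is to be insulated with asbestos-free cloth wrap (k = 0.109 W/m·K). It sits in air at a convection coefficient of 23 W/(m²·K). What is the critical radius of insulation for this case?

r_cr ≈ 4.74 mm

For a cylinder r_cr = k/h = 0.109/23
r_cr = 4.74 mm; since the bare radius (16 mm) is above r_cr, any added insulation will reduce heat loss.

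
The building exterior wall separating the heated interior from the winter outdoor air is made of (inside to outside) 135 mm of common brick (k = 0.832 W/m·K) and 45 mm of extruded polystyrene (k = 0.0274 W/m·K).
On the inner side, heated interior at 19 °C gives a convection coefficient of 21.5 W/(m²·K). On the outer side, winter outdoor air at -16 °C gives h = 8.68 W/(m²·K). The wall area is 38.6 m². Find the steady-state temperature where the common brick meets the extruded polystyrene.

T ≈ 15.3 °C

Treating each layer as a thermal resistance in series:
R_inner film = 1/(h_i·A) = 1/(21.5×38.6) = 0.001205 K/W
R_common brick = L/(kA) = 0.135/(0.832×38.6) = 0.004204 K/W
R_extruded polystyrene = L/(kA) = 0.045/(0.0274×38.6) = 0.04255 K/W
R_outer film = 1/(h_o·A) = 1/(8.68×38.6) = 0.002985 K/W
R_total = 0.05094 K/W;  Q = ΔT/R_total = 35/0.05094 = 687.1 W
T_interface = T_inner − Q·ΣR(inner→interface) = 19 − 687×0.005409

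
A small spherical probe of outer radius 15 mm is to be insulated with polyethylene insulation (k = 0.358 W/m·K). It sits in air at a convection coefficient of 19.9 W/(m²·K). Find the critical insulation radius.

For a sphere r_cr = 2k/h = 2×0.358/19.9
r_cr = 36 mm; since the bare radius (15 mm) is below r_cr, adding a thin layer of insulation will *increase* heat loss.

r_cr ≈ 36 mm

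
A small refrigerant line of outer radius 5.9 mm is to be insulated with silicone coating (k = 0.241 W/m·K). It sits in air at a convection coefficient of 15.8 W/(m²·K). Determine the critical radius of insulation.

For a cylinder r_cr = k/h = 0.241/15.8
r_cr = 15.3 mm; since the bare radius (5.9 mm) is below r_cr, adding a thin layer of insulation will *increase* heat loss.

r_cr ≈ 15.3 mm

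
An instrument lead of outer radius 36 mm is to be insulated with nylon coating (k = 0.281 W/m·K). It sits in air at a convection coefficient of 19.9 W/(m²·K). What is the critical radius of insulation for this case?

r_cr ≈ 14.1 mm

For a cylinder r_cr = k/h = 0.281/19.9
r_cr = 14.1 mm; since the bare radius (36 mm) is above r_cr, any added insulation will reduce heat loss.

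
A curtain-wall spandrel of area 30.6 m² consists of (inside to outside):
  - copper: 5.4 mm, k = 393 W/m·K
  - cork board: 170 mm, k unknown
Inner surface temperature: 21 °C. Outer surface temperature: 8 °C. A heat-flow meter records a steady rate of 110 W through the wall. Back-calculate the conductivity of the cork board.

k ≈ 0.047 W/(m·K)

Using the resistance-network approach (series):
R_copper = L/(kA) = 0.0054/(393×30.6) = 4.49×10^-7 K/W
Sum of known resistances R_other = 4.49×10^-7 K/W
Total R = ΔT/Q = 13/110 = 0.1182 K/W
R_cork board = R_total − R_other = 0.1182 K/W
k = L/(R·A) = 0.17/(0.1182×30.6)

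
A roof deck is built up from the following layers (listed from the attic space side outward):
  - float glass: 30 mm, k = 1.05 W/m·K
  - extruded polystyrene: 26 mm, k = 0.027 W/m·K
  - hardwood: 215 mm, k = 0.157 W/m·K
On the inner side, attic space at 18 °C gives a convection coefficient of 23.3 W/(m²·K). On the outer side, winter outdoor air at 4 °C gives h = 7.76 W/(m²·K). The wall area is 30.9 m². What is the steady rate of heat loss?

Using the resistance-network approach (series):
R_inner film = 1/(h_i·A) = 1/(23.3×30.9) = 0.001389 K/W
R_float glass = L/(kA) = 0.03/(1.05×30.9) = 9.246×10^-4 K/W
R_extruded polystyrene = L/(kA) = 0.026/(0.027×30.9) = 0.03116 K/W
R_hardwood = L/(kA) = 0.215/(0.157×30.9) = 0.04432 K/W
R_outer film = 1/(h_o·A) = 1/(7.76×30.9) = 0.00417 K/W
R_total = 0.08197 K/W
Q = ΔT / R_total = 14 / 0.08197

Q ≈ 171 W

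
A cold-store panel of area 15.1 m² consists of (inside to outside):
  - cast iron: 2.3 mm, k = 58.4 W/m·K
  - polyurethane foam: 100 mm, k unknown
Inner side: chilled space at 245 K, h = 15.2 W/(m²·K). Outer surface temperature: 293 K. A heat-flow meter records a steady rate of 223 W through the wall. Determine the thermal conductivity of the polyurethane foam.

k ≈ 0.0314 W/(m·K)

Treating each layer as a thermal resistance in series:
R_inner film = 1/(h_i·A) = 1/(15.2×15.1) = 0.004357 K/W
R_cast iron = L/(kA) = 0.0023/(58.4×15.1) = 2.608×10^-6 K/W
Sum of known resistances R_other = 0.00436 K/W
Total R = ΔT/Q = 48/223 = 0.2152 K/W
R_polyurethane foam = R_total − R_other = 0.2109 K/W
k = L/(R·A) = 0.1/(0.2109×15.1)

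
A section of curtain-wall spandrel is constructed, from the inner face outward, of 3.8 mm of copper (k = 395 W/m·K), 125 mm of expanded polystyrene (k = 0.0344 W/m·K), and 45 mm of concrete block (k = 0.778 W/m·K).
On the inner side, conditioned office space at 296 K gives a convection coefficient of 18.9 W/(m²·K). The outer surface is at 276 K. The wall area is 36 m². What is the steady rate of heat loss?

Q ≈ 192 W

Series thermal resistances:
R_inner film = 1/(h_i·A) = 1/(18.9×36) = 0.00147 K/W
R_copper = L/(kA) = 0.0038/(395×36) = 2.672×10^-7 K/W
R_expanded polystyrene = L/(kA) = 0.125/(0.0344×36) = 0.1009 K/W
R_concrete block = L/(kA) = 0.045/(0.778×36) = 0.001607 K/W
R_total = 0.104 K/W
Q = ΔT / R_total = 20 / 0.104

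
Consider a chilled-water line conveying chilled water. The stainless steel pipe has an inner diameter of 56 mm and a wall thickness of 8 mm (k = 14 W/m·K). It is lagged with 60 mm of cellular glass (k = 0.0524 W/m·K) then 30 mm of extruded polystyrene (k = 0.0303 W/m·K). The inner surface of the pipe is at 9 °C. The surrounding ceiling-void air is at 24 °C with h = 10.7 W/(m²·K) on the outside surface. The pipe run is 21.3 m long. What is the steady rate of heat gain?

For a radial system each layer contributes R = ln(r_out/r_in)/(2πkL); films add R = 1/(hA).
R_stainless steel pipe wall = ln(36/28)/(2π×14×21.3) = 1.341×10^-4 K/W
R_cellular glass = ln(96/36)/(2π×0.0524×21.3) = 0.1399 K/W
R_extruded polystyrene = ln(126/96)/(2π×0.0303×21.3) = 0.06706 K/W
R_outer film = 1/(h_o·2πr_oL) = 1/(10.7×2π×0.126×21.3) = 0.005542 K/W
R_total = 0.2126 K/W
Q = ΔT/R_total = 15/0.2126

Q ≈ 70.6 W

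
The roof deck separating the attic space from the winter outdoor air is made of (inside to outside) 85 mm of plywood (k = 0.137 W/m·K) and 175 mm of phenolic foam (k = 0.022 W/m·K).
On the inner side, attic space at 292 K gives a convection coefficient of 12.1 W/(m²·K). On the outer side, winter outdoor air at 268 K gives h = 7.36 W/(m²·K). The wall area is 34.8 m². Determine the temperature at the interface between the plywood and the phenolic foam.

T ≈ 290 K

Thermal resistances in series:
R_inner film = 1/(h_i·A) = 1/(12.1×34.8) = 0.002375 K/W
R_plywood = L/(kA) = 0.085/(0.137×34.8) = 0.01783 K/W
R_phenolic foam = L/(kA) = 0.175/(0.022×34.8) = 0.2286 K/W
R_outer film = 1/(h_o·A) = 1/(7.36×34.8) = 0.003904 K/W
R_total = 0.2527 K/W;  Q = ΔT/R_total = 24/0.2527 = 94.98 W
T_interface = T_inner − Q·ΣR(inner→interface) = 292 − 95×0.0202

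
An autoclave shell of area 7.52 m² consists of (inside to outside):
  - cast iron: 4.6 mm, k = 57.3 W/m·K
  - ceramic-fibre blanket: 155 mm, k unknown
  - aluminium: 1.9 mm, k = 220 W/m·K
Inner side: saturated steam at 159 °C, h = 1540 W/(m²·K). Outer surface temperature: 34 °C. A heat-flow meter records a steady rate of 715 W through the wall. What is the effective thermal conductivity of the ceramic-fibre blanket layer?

Treating each layer as a thermal resistance in series:
R_inner film = 1/(h_i·A) = 1/(1540×7.52) = 8.635×10^-5 K/W
R_cast iron = L/(kA) = 0.0046/(57.3×7.52) = 1.068×10^-5 K/W
R_aluminium = L/(kA) = 0.0019/(220×7.52) = 1.148×10^-6 K/W
Sum of known resistances R_other = 9.817×10^-5 K/W
Total R = ΔT/Q = 125/715 = 0.1748 K/W
R_ceramic-fibre blanket = R_total − R_other = 0.1747 K/W
k = L/(R·A) = 0.155/(0.1747×7.52)

k ≈ 0.118 W/(m·K)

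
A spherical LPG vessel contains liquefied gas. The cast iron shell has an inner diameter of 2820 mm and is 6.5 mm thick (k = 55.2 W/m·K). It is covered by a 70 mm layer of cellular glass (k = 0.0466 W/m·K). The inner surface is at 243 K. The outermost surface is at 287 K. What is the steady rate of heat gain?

Q ≈ 775 W

For a spherical shell R = (1/r₁ − 1/r₂)/(4πk); film R = 1/(h·4πr²). In series:
R_cast iron shell = (1/1.41 − 1/1.4165)/(4π×55.2) = 4.692×10^-6 K/W
R_cellular glass = (1/1.4165 − 1/1.4865)/(4π×0.0466) = 0.05677 K/W
R_total = 0.05677 K/W
Q = ΔT/R_total = 44/0.05677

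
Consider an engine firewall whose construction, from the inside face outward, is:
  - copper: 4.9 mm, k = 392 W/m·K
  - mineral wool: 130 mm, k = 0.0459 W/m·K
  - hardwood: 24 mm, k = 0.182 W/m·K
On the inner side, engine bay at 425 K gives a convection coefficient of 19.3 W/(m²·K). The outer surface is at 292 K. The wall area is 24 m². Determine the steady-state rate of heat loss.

Series thermal resistances:
R_inner film = 1/(h_i·A) = 1/(19.3×24) = 0.002159 K/W
R_copper = L/(kA) = 0.0049/(392×24) = 5.208×10^-7 K/W
R_mineral wool = L/(kA) = 0.13/(0.0459×24) = 0.118 K/W
R_hardwood = L/(kA) = 0.024/(0.182×24) = 0.005495 K/W
R_total = 0.1257 K/W
Q = ΔT / R_total = 133 / 0.1257

Q ≈ 1060 W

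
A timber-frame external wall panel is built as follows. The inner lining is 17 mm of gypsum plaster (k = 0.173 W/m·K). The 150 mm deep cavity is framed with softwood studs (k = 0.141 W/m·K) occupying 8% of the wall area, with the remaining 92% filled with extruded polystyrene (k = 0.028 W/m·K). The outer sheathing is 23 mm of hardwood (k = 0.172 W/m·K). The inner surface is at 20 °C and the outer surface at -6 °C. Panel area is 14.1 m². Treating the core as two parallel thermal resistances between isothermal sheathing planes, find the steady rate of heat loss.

Q ≈ 85.6 W

Sheathing layers in series; stud and cavity paths in parallel between them.
R_inner = 0.017/(0.173×14.1) = 0.006969 K/W
R_stud  = 0.15/(0.141×0.08×14.1) = 0.9431 K/W
R_cav   = 0.15/(0.028×0.92×14.1) = 0.413 K/W
1/R_core = 1/R_stud + 1/R_cav → R_core = 0.2872 K/W
R_outer = 0.023/(0.172×14.1) = 0.009484 K/W
R_total = 0.3037 K/W
Q = ΔT/R_total = 26/0.3037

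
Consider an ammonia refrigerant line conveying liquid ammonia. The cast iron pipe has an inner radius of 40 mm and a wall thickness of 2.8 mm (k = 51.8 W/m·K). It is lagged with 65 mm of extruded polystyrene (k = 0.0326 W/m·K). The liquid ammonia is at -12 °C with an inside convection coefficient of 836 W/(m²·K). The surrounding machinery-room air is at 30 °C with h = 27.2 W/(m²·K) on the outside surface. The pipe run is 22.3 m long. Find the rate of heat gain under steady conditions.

For a radial system each layer contributes R = ln(r_out/r_in)/(2πkL); films add R = 1/(hA).
R_inner film = 1/(h_i·2πr₁L) = 1/(836×2π×0.04×22.3) = 2.134×10^-4 K/W
R_cast iron pipe wall = ln(42.8/40)/(2π×51.8×22.3) = 9.322×10^-6 K/W
R_extruded polystyrene = ln(107.8/42.8)/(2π×0.0326×22.3) = 0.2022 K/W
R_outer film = 1/(h_o·2πr_oL) = 1/(27.2×2π×0.1078×22.3) = 0.002434 K/W
R_total = 0.2049 K/W
Q = ΔT/R_total = 42/0.2049

Q ≈ 205 W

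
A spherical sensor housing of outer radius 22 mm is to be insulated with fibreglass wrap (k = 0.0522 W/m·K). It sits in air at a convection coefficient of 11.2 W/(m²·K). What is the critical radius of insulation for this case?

For a sphere r_cr = 2k/h = 2×0.0522/11.2
r_cr = 9.32 mm; since the bare radius (22 mm) is above r_cr, any added insulation will reduce heat loss.

r_cr ≈ 9.32 mm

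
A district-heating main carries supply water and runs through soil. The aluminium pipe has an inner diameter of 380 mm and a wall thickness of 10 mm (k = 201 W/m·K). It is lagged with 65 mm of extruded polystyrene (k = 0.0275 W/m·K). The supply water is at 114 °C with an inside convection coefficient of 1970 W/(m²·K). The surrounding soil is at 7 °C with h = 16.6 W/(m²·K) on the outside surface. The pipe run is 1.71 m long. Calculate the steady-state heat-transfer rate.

Q ≈ 110 W

Cylindrical conduction, so R = ln(r₂/r₁)/(2πkL) per layer, in series:
R_inner film = 1/(h_i·2πr₁L) = 1/(1970×2π×0.19×1.71) = 2.487×10^-4 K/W
R_aluminium pipe wall = ln(200/190)/(2π×201×1.71) = 2.375×10^-5 K/W
R_extruded polystyrene = ln(265/200)/(2π×0.0275×1.71) = 0.9524 K/W
R_outer film = 1/(h_o·2πr_oL) = 1/(16.6×2π×0.265×1.71) = 0.02116 K/W
R_total = 0.9739 K/W
Q = ΔT/R_total = 107/0.9739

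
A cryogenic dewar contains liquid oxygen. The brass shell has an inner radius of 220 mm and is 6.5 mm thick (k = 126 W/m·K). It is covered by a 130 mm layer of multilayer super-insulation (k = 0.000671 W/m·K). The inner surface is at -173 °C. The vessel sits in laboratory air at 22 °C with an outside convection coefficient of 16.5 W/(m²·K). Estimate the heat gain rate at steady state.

Q ≈ 1.02 W

Each spherical layer contributes R = (1/r_i − 1/r_o)/(4πk):
R_brass shell = (1/0.22 − 1/0.2265)/(4π×126) = 8.238×10^-5 K/W
R_multilayer super-insulation = (1/0.2265 − 1/0.3565)/(4π×0.000671) = 190.9 K/W
R_outer film = 1/(h·4πr_o²) = 1/(16.5×4π×0.3565²) = 0.03795 K/W
R_total = 191 K/W
Q = ΔT/R_total = 195/191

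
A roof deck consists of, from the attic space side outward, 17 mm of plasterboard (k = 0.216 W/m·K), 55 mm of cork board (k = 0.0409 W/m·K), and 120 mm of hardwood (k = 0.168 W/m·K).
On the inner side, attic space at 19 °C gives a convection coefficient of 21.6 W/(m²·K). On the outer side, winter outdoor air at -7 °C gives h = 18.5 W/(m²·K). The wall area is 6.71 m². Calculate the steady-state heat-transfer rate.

Treating each layer as a thermal resistance in series:
R_inner film = 1/(h_i·A) = 1/(21.6×6.71) = 0.0069 K/W
R_plasterboard = L/(kA) = 0.017/(0.216×6.71) = 0.01173 K/W
R_cork board = L/(kA) = 0.055/(0.0409×6.71) = 0.2004 K/W
R_hardwood = L/(kA) = 0.12/(0.168×6.71) = 0.1065 K/W
R_outer film = 1/(h_o·A) = 1/(18.5×6.71) = 0.008056 K/W
R_total = 0.3335 K/W
Q = ΔT / R_total = 26 / 0.3335

Q ≈ 78 W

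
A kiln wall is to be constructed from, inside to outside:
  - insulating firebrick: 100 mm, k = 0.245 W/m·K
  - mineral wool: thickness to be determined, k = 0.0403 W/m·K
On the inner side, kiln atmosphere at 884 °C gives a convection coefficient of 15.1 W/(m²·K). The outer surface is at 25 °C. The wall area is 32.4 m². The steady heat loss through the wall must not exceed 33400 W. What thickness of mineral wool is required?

Using the resistance-network approach (series):
R_inner film = 1/(h_i·A) = 1/(15.1×32.4) = 0.002044 K/W
R_insulating firebrick = L/(kA) = 0.1/(0.245×32.4) = 0.0126 K/W
Sum of the known resistances R_other = 0.01464 K/W
Required total resistance R_tot = ΔT/Q_allow = 859/33400 = 0.02572 K/W
R_mineral wool = R_tot − R_other = 0.01108 K/W
L = R·k·A = 0.01108×0.0403×32.4

L ≈ 14.5 mm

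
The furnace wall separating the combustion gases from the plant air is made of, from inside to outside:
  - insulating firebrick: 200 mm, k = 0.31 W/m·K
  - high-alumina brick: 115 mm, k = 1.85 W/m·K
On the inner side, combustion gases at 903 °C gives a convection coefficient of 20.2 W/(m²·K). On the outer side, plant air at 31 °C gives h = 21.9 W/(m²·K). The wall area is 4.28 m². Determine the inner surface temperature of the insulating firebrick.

T ≈ 849 °C

Using the resistance-network approach (series):
R_inner film = 1/(h_i·A) = 1/(20.2×4.28) = 0.01157 K/W
R_insulating firebrick = L/(kA) = 0.2/(0.31×4.28) = 0.1507 K/W
R_high-alumina brick = L/(kA) = 0.115/(1.85×4.28) = 0.01452 K/W
R_outer film = 1/(h_o·A) = 1/(21.9×4.28) = 0.01067 K/W
R_total = 0.1875 K/W;  Q = ΔT/R_total = 872/0.1875 = 4651 W
T_interface = T_inner − Q·ΣR(inner→interface) = 903 − 4650×0.01157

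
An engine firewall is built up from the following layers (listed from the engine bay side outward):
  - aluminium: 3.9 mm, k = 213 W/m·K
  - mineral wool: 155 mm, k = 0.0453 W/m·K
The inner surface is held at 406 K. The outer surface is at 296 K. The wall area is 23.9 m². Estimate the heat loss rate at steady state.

Q ≈ 768 W

Series thermal resistances:
R_aluminium = L/(kA) = 0.0039/(213×23.9) = 7.661×10^-7 K/W
R_mineral wool = L/(kA) = 0.155/(0.0453×23.9) = 0.1432 K/W
R_total = 0.1432 K/W
Q = ΔT / R_total = 110 / 0.1432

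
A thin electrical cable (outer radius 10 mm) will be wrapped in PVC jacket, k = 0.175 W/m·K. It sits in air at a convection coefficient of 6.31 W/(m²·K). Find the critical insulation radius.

r_cr ≈ 27.7 mm

For a cylinder r_cr = k/h = 0.175/6.31
r_cr = 27.7 mm; since the bare radius (10 mm) is below r_cr, adding a thin layer of insulation will *increase* heat loss.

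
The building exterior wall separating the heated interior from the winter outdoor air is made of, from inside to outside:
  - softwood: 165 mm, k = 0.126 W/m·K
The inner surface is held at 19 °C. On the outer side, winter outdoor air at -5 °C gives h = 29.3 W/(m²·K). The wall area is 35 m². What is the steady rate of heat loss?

Q ≈ 625 W

Using the resistance-network approach (series):
R_softwood = L/(kA) = 0.165/(0.126×35) = 0.03741 K/W
R_outer film = 1/(h_o·A) = 1/(29.3×35) = 9.751×10^-4 K/W
R_total = 0.03839 K/W
Q = ΔT / R_total = 24 / 0.03839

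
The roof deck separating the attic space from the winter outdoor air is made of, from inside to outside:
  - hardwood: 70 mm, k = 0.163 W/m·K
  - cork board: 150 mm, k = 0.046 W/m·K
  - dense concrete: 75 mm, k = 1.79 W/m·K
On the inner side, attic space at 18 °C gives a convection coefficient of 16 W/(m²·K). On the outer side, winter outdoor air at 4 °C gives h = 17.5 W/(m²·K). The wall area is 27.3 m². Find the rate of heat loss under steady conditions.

Treating each layer as a thermal resistance in series:
R_inner film = 1/(h_i·A) = 1/(16×27.3) = 0.002289 K/W
R_hardwood = L/(kA) = 0.07/(0.163×27.3) = 0.01573 K/W
R_cork board = L/(kA) = 0.15/(0.046×27.3) = 0.1194 K/W
R_dense concrete = L/(kA) = 0.075/(1.79×27.3) = 0.001535 K/W
R_outer film = 1/(h_o·A) = 1/(17.5×27.3) = 0.002093 K/W
R_total = 0.1411 K/W
Q = ΔT / R_total = 14 / 0.1411

Q ≈ 99.2 W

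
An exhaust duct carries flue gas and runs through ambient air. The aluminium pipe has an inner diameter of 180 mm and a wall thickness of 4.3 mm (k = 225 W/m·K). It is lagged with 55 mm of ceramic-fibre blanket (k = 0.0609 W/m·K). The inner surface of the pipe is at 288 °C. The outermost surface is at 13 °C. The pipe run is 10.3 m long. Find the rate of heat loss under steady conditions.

Q ≈ 2360 W

Per-layer cylindrical resistances, series-summed:
R_aluminium pipe wall = ln(94.3/90)/(2π×225×10.3) = 3.205×10^-6 K/W
R_ceramic-fibre blanket = ln(149.3/94.3)/(2π×0.0609×10.3) = 0.1166 K/W
R_total = 0.1166 K/W
Q = ΔT/R_total = 275/0.1166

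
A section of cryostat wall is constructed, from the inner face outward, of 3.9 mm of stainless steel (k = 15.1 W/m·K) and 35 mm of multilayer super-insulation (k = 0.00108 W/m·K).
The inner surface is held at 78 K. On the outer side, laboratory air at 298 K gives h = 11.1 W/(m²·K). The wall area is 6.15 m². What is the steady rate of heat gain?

Model the wall as resistances in series:
R_stainless steel = L/(kA) = 0.0039/(15.1×6.15) = 4.2×10^-5 K/W
R_multilayer super-insulation = L/(kA) = 0.035/(0.00108×6.15) = 5.269 K/W
R_outer film = 1/(h_o·A) = 1/(11.1×6.15) = 0.01465 K/W
R_total = 5.284 K/W
Q = ΔT / R_total = 220 / 5.284

Q ≈ 41.6 W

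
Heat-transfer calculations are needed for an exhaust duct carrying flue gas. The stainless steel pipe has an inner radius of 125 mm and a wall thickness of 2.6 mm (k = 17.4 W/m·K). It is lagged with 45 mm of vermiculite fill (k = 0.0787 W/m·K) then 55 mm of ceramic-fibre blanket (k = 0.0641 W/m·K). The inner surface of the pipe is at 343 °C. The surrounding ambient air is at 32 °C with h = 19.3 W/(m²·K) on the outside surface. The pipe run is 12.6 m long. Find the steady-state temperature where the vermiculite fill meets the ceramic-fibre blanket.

Per-layer cylindrical resistances, series-summed:
R_stainless steel pipe wall = ln(127.6/125)/(2π×17.4×12.6) = 1.494×10^-5 K/W
R_vermiculite fill = ln(172.6/127.6)/(2π×0.0787×12.6) = 0.04848 K/W
R_ceramic-fibre blanket = ln(227.6/172.6)/(2π×0.0641×12.6) = 0.05451 K/W
R_outer film = 1/(h_o·2πr_oL) = 1/(19.3×2π×0.2276×12.6) = 0.002876 K/W
R_total = 0.1059 K/W
Q = ΔT/R_total = 311/0.1059
Q = 2940 W
T_interface = T_inner − Q·ΣR(inner→interface) = 343 − 2940×0.0485

T ≈ 201 °C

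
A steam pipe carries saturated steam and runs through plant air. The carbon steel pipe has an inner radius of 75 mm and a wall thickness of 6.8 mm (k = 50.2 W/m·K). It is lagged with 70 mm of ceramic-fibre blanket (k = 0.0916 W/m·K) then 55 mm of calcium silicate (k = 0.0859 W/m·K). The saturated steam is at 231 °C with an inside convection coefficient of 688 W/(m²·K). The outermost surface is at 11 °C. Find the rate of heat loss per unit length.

q′ ≈ 133 W/m

Radial resistances (cylindrical: R_cond = ln(r_o/r_i)/(2πkL), R_conv = 1/(h·2πrL)):
R_inner film = 1/(h_i·2πr₁L) = 1/(688×2π×0.075×1) = 0.003084 K/W
R_carbon steel pipe wall = ln(81.8/75)/(2π×50.2×1) = 2.752×10^-4 K/W
R_ceramic-fibre blanket = ln(151.8/81.8)/(2π×0.0916×1) = 1.074 K/W
R_calcium silicate = ln(206.8/151.8)/(2π×0.0859×1) = 0.5729 K/W
R_total = 1.65 K/W
Q = ΔT/R_total = 220/1.65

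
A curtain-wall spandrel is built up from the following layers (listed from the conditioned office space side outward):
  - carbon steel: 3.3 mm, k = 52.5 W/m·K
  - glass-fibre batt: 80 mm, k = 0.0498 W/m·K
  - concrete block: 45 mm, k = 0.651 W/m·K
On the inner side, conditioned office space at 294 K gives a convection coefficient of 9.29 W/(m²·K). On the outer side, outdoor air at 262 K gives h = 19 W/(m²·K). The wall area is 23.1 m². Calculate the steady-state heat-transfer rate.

Thermal resistances in series:
R_inner film = 1/(h_i·A) = 1/(9.29×23.1) = 0.00466 K/W
R_carbon steel = L/(kA) = 0.0033/(52.5×23.1) = 2.721×10^-6 K/W
R_glass-fibre batt = L/(kA) = 0.08/(0.0498×23.1) = 0.06954 K/W
R_concrete block = L/(kA) = 0.045/(0.651×23.1) = 0.002992 K/W
R_outer film = 1/(h_o·A) = 1/(19×23.1) = 0.002278 K/W
R_total = 0.07948 K/W
Q = ΔT / R_total = 32 / 0.07948

Q ≈ 403 W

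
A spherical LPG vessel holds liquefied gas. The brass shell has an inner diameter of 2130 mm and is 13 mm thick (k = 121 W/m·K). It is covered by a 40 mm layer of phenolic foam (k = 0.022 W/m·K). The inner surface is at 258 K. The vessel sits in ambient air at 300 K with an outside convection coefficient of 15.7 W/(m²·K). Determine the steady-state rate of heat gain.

Q ≈ 338 W

For a spherical shell R = (1/r₁ − 1/r₂)/(4πk); film R = 1/(h·4πr²). In series:
R_brass shell = (1/1.065 − 1/1.078)/(4π×121) = 7.447×10^-6 K/W
R_phenolic foam = (1/1.078 − 1/1.118)/(4π×0.022) = 0.1201 K/W
R_outer film = 1/(h·4πr_o²) = 1/(15.7×4π×1.118²) = 0.004055 K/W
R_total = 0.1241 K/W
Q = ΔT/R_total = 42/0.1241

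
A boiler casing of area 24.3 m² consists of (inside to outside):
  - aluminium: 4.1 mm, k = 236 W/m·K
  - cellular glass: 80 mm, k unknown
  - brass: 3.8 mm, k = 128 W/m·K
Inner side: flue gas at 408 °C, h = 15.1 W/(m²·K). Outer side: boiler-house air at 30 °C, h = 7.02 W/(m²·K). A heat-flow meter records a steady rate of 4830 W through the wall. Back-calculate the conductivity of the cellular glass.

Using the resistance-network approach (series):
R_inner film = 1/(h_i·A) = 1/(15.1×24.3) = 0.002725 K/W
R_aluminium = L/(kA) = 0.0041/(236×24.3) = 7.149×10^-7 K/W
R_brass = L/(kA) = 0.0038/(128×24.3) = 1.222×10^-6 K/W
R_outer film = 1/(h_o·A) = 1/(7.02×24.3) = 0.005862 K/W
Sum of known resistances R_other = 0.008589 K/W
Total R = ΔT/Q = 378/4830 = 0.07826 K/W
R_cellular glass = R_total − R_other = 0.06967 K/W
k = L/(R·A) = 0.08/(0.06967×24.3)

k ≈ 0.0473 W/(m·K)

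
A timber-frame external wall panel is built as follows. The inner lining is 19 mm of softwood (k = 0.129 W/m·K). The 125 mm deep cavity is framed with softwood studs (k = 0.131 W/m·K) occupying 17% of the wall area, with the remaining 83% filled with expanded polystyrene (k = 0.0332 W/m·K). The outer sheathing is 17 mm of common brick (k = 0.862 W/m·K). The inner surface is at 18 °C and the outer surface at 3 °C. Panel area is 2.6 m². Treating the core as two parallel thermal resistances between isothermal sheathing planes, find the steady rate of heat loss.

Q ≈ 14.6 W

Sheathing layers in series; stud and cavity paths in parallel between them.
R_inner = 0.019/(0.129×2.6) = 0.05665 K/W
R_stud  = 0.125/(0.131×0.17×2.6) = 2.159 K/W
R_cav   = 0.125/(0.0332×0.83×2.6) = 1.745 K/W
1/R_core = 1/R_stud + 1/R_cav → R_core = 0.9649 K/W
R_outer = 0.017/(0.862×2.6) = 0.007585 K/W
R_total = 1.029 K/W
Q = ΔT/R_total = 15/1.029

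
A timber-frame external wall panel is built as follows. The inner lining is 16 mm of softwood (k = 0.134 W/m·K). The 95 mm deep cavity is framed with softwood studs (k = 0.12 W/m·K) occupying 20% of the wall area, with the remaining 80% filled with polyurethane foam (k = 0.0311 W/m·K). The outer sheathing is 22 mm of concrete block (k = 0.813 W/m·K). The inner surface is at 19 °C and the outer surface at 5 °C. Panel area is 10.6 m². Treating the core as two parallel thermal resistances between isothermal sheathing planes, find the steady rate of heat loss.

Q ≈ 71 W

Sheathing layers in series; stud and cavity paths in parallel between them.
R_inner = 0.016/(0.134×10.6) = 0.01126 K/W
R_stud  = 0.095/(0.12×0.2×10.6) = 0.3734 K/W
R_cav   = 0.095/(0.0311×0.8×10.6) = 0.3602 K/W
1/R_core = 1/R_stud + 1/R_cav → R_core = 0.1834 K/W
R_outer = 0.022/(0.813×10.6) = 0.002553 K/W
R_total = 0.1972 K/W
Q = ΔT/R_total = 14/0.1972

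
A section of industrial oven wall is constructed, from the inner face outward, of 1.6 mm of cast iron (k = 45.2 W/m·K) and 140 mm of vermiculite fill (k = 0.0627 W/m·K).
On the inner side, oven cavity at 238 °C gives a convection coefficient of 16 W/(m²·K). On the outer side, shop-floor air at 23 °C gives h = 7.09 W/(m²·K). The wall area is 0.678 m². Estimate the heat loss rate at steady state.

Treating each layer as a thermal resistance in series:
R_inner film = 1/(h_i·A) = 1/(16×0.678) = 0.09218 K/W
R_cast iron = L/(kA) = 0.0016/(45.2×0.678) = 5.221×10^-5 K/W
R_vermiculite fill = L/(kA) = 0.14/(0.0627×0.678) = 3.293 K/W
R_outer film = 1/(h_o·A) = 1/(7.09×0.678) = 0.208 K/W
R_total = 3.594 K/W
Q = ΔT / R_total = 215 / 3.594

Q ≈ 59.8 W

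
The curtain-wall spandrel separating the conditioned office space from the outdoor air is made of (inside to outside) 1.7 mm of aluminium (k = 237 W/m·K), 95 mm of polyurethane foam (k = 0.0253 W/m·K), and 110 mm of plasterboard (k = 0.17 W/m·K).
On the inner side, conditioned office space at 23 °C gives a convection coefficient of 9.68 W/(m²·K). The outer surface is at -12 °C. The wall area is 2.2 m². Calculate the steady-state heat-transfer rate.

Q ≈ 17.1 W

Treating each layer as a thermal resistance in series:
R_inner film = 1/(h_i·A) = 1/(9.68×2.2) = 0.04696 K/W
R_aluminium = L/(kA) = 0.0017/(237×2.2) = 3.26×10^-6 K/W
R_polyurethane foam = L/(kA) = 0.095/(0.0253×2.2) = 1.707 K/W
R_plasterboard = L/(kA) = 0.11/(0.17×2.2) = 0.2941 K/W
R_total = 2.048 K/W
Q = ΔT / R_total = 35 / 2.048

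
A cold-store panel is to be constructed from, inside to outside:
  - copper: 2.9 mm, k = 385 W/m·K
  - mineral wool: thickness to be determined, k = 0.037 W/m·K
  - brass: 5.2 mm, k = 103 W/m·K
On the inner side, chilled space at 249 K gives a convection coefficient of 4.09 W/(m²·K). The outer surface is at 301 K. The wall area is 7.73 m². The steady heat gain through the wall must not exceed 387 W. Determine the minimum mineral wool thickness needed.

L ≈ 29.4 mm

Model the wall as resistances in series:
R_inner film = 1/(h_i·A) = 1/(4.09×7.73) = 0.03163 K/W
R_copper = L/(kA) = 0.0029/(385×7.73) = 9.744×10^-7 K/W
R_brass = L/(kA) = 0.0052/(103×7.73) = 6.531×10^-6 K/W
Sum of the known resistances R_other = 0.03164 K/W
Required total resistance R_tot = ΔT/Q_allow = 52/387 = 0.1344 K/W
R_mineral wool = R_tot − R_other = 0.1027 K/W
L = R·k·A = 0.1027×0.037×7.73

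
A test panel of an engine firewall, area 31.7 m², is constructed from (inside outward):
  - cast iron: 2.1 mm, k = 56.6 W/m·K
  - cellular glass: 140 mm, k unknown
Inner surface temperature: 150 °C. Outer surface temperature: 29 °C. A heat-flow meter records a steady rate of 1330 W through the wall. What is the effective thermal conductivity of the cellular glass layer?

Thermal resistances in series:
R_cast iron = L/(kA) = 0.0021/(56.6×31.7) = 1.17×10^-6 K/W
Sum of known resistances R_other = 1.17×10^-6 K/W
Total R = ΔT/Q = 121/1330 = 0.09098 K/W
R_cellular glass = R_total − R_other = 0.09098 K/W
k = L/(R·A) = 0.14/(0.09098×31.7)

k ≈ 0.0485 W/(m·K)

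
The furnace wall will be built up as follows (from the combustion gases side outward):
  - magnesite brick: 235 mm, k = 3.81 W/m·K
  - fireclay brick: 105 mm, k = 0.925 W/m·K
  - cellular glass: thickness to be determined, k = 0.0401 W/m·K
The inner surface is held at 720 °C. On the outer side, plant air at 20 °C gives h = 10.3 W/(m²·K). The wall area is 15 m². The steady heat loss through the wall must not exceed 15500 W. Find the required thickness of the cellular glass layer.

L ≈ 16.2 mm

Series thermal resistances:
R_magnesite brick = L/(kA) = 0.235/(3.81×15) = 0.004112 K/W
R_fireclay brick = L/(kA) = 0.105/(0.925×15) = 0.007568 K/W
R_outer film = 1/(h_o·A) = 1/(10.3×15) = 0.006472 K/W
Sum of the known resistances R_other = 0.01815 K/W
Required total resistance R_tot = ΔT/Q_allow = 700/15500 = 0.04516 K/W
R_cellular glass = R_tot − R_other = 0.02701 K/W
L = R·k·A = 0.02701×0.0401×15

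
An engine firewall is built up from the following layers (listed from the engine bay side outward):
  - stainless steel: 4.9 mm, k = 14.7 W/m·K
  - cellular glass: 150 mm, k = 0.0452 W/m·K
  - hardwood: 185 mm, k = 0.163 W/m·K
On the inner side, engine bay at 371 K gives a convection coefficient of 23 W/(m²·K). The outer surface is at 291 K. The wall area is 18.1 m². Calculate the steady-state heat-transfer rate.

Thermal resistances in series:
R_inner film = 1/(h_i·A) = 1/(23×18.1) = 0.002402 K/W
R_stainless steel = L/(kA) = 0.0049/(14.7×18.1) = 1.842×10^-5 K/W
R_cellular glass = L/(kA) = 0.15/(0.0452×18.1) = 0.1833 K/W
R_hardwood = L/(kA) = 0.185/(0.163×18.1) = 0.06271 K/W
R_total = 0.2485 K/W
Q = ΔT / R_total = 80 / 0.2485

Q ≈ 322 W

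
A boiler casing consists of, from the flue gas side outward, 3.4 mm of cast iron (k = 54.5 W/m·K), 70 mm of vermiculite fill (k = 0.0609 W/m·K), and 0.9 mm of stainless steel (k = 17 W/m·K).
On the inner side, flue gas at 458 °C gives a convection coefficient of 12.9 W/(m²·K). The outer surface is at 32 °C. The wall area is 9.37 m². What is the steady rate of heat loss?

Q ≈ 3250 W

Treating each layer as a thermal resistance in series:
R_inner film = 1/(h_i·A) = 1/(12.9×9.37) = 0.008273 K/W
R_cast iron = L/(kA) = 0.0034/(54.5×9.37) = 6.658×10^-6 K/W
R_vermiculite fill = L/(kA) = 0.07/(0.0609×9.37) = 0.1227 K/W
R_stainless steel = L/(kA) = 0.0009/(17×9.37) = 5.65×10^-6 K/W
R_total = 0.131 K/W
Q = ΔT / R_total = 426 / 0.131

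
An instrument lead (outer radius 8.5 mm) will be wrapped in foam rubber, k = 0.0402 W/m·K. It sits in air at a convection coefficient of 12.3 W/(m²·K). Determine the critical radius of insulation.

For a cylinder r_cr = k/h = 0.0402/12.3
r_cr = 3.27 mm; since the bare radius (8.5 mm) is above r_cr, any added insulation will reduce heat loss.

r_cr ≈ 3.27 mm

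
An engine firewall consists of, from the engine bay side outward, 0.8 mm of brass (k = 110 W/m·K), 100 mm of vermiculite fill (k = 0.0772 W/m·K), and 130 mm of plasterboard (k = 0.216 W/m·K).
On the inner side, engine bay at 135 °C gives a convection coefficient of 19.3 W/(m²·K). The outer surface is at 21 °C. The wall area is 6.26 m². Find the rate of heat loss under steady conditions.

Thermal resistances in series:
R_inner film = 1/(h_i·A) = 1/(19.3×6.26) = 0.008277 K/W
R_brass = L/(kA) = 0.0008/(110×6.26) = 1.162×10^-6 K/W
R_vermiculite fill = L/(kA) = 0.1/(0.0772×6.26) = 0.2069 K/W
R_plasterboard = L/(kA) = 0.13/(0.216×6.26) = 0.09614 K/W
R_total = 0.3113 K/W
Q = ΔT / R_total = 114 / 0.3113

Q ≈ 366 W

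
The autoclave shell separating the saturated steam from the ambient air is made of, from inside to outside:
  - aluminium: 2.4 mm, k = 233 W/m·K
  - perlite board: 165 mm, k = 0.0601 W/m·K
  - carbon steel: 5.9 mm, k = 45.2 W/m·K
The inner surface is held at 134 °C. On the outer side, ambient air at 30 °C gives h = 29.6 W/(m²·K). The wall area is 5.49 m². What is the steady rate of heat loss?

Q ≈ 205 W

Treating each layer as a thermal resistance in series:
R_aluminium = L/(kA) = 0.0024/(233×5.49) = 1.876×10^-6 K/W
R_perlite board = L/(kA) = 0.165/(0.0601×5.49) = 0.5001 K/W
R_carbon steel = L/(kA) = 0.0059/(45.2×5.49) = 2.378×10^-5 K/W
R_outer film = 1/(h_o·A) = 1/(29.6×5.49) = 0.006154 K/W
R_total = 0.5063 K/W
Q = ΔT / R_total = 104 / 0.5063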